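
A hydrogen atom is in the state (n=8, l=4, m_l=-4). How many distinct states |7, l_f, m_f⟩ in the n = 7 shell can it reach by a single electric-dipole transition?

4

E1 requires Δl = ±1, so l_f ∈ {3, 5}; with 0 ≤ l_f ≤ n_f−1 = 6, the allowed l_f values are {3, 5}.
For l_f = 3: m_f ∈ {m_i−1, m_i, m_i+1} ∩ [−3, 3] = {-3} → 1 state.
For l_f = 5: m_f ∈ {m_i−1, m_i, m_i+1} ∩ [−5, 5] = {-5, -4, -3} → 3 states.
Total: 4.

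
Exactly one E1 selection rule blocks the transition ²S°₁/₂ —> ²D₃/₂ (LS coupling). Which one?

the ΔL = 0, ±1 rule

Parity must change: odd → even — passes.
ΔS = 0: S: 1/2 → 1/2 — passes.
ΔL = 0, ±1 (not L=0↔0): L: 0 → 2, ΔL = +2 — fails.
ΔJ = 0, ±1 (not J=0↔0): J: 1/2 → 3/2, ΔJ = +1 — passes.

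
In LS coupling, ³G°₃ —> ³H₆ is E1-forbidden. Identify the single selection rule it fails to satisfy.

Reading off the term symbols: S 1→1, L 4→5, J 3→6, parity odd→even.
Parity must change: odd → even — passes.
ΔS = 0: S: 1 → 1 — passes.
ΔL = 0, ±1 (not L=0↔0): L: 4 → 5, ΔL = +1 — passes.
ΔJ = 0, ±1 (not J=0↔0): J: 3 → 6, ΔJ = +3 — fails.

the ΔJ = 0, ±1 rule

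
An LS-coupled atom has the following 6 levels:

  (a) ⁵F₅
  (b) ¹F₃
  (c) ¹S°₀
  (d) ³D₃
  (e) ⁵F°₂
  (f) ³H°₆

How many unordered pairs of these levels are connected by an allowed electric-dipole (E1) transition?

(a)–(b): forbidden (parity, ΔS, ΔJ).
(a)–(c): forbidden (ΔS, ΔL, ΔJ).
(a)–(d): forbidden (parity, ΔS, ΔJ).
(a)–(e): forbidden (ΔJ).
(a)–(f): forbidden (ΔS, ΔL).
(b)–(c): forbidden (ΔL, ΔJ).
(b)–(d): forbidden (parity, ΔS).
(b)–(e): forbidden (ΔS).
(b)–(f): forbidden (ΔS, ΔL, ΔJ).
(c)–(d): forbidden (ΔS, ΔL, ΔJ).
(c)–(e): forbidden (parity, ΔS, ΔL, ΔJ).
(c)–(f): forbidden (parity, ΔS, ΔL, ΔJ).
(d)–(e): forbidden (ΔS).
(d)–(f): forbidden (ΔL, ΔJ).
(e)–(f): forbidden (parity, ΔS, ΔL, ΔJ).
Allowed pairs: 0 of 15.

0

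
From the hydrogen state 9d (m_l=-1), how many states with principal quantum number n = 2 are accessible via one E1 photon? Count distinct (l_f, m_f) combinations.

E1 requires Δl = ±1, so l_f ∈ {1, 3}; with 0 ≤ l_f ≤ n_f−1 = 1, the allowed l_f values are {1}.
For l_f = 1: m_f ∈ {m_i−1, m_i, m_i+1} ∩ [−1, 1] = {-1, 0} → 2 states.
Total: 2.

2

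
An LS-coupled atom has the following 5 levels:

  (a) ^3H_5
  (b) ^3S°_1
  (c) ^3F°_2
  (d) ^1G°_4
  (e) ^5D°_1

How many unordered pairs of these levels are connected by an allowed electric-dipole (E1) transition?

(a)–(b): forbidden (ΔL, ΔJ).
(a)–(c): forbidden (ΔL, ΔJ).
(a)–(d): forbidden (ΔS).
(a)–(e): forbidden (ΔS, ΔL, ΔJ).
(b)–(c): forbidden (parity, ΔL).
(b)–(d): forbidden (parity, ΔS, ΔL, ΔJ).
(b)–(e): forbidden (parity, ΔS, ΔL).
(c)–(d): forbidden (parity, ΔS, ΔJ).
(c)–(e): forbidden (parity, ΔS).
(d)–(e): forbidden (parity, ΔS, ΔL, ΔJ).
Allowed pairs: 0 of 10.

0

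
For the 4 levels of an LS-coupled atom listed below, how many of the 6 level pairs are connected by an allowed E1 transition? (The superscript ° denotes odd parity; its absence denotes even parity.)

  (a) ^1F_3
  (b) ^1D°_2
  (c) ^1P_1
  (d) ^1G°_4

(a)–(b): allowed.
(a)–(c): forbidden (parity, ΔL, ΔJ).
(a)–(d): allowed.
(b)–(c): allowed.
(b)–(d): forbidden (parity, ΔL, ΔJ).
(c)–(d): forbidden (ΔL, ΔJ).
Allowed pairs: 3 of 6.

3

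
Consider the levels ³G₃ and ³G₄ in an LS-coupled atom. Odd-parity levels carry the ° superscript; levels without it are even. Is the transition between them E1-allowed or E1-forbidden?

ΔL = 0, ±1 (not L=0↔0): L: 4 → 4, ΔL = +0 — ok.
Parity must change: even → even — fails.
ΔS = 0: S: 1 → 1 — ok.
ΔJ = 0, ±1 (not J=0↔0): J: 3 → 4, ΔJ = +1 — ok.
Rule(s) violated: parity.

forbidden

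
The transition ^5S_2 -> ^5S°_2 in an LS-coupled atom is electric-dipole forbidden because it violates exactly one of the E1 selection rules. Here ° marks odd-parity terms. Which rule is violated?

the L=0 ↔ L=0 exclusion

Initial level: S=2, L=0, J=2, parity even. Final level: S=2, L=0, J=2, parity odd.
ΔS = 0: S: 2 → 2 — passes.
Parity must change: even → odd — passes.
ΔL = 0, ±1 (not L=0↔0): L: 0 → 0, ΔL = +0 — fails.
ΔJ = 0, ±1 (not J=0↔0): J: 2 → 2, ΔJ = +0 — passes.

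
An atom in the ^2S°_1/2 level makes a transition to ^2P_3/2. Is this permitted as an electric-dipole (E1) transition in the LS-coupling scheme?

Parity must change: odd → even — passes.
ΔS = 0: S: 1/2 → 1/2 — passes.
ΔL = 0, ±1 (not L=0↔0): L: 0 → 1, ΔL = +1 — passes.
ΔJ = 0, ±1 (not J=0↔0): J: 1/2 → 3/2, ΔJ = +1 — passes.
All four E1 rules are satisfied.

allowed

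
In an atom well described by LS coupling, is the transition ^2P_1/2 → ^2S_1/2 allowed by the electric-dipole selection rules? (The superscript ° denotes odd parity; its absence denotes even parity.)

forbidden

Initial level: S=1/2, L=1, J=1/2, parity even. Final level: S=1/2, L=0, J=1/2, parity even.
Parity must change: even → even — ✗.
ΔS = 0: S: 1/2 → 1/2 — ✓.
ΔL = 0, ±1 (not L=0↔0): L: 1 → 0, ΔL = -1 — ✓.
ΔJ = 0, ±1 (not J=0↔0): J: 1/2 → 1/2, ΔJ = +0 — ✓.
Rule(s) violated: parity.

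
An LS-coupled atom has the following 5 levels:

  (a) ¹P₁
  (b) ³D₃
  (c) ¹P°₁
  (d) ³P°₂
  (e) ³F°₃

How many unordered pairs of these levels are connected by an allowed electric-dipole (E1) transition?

3

(a)–(b): forbidden (parity, ΔS, ΔJ).
(a)–(c): allowed.
(a)–(d): forbidden (ΔS).
(a)–(e): forbidden (ΔS, ΔL, ΔJ).
(b)–(c): forbidden (ΔS, ΔJ).
(b)–(d): allowed.
(b)–(e): allowed.
(c)–(d): forbidden (parity, ΔS).
(c)–(e): forbidden (parity, ΔS, ΔL, ΔJ).
(d)–(e): forbidden (parity, ΔL).
Allowed pairs: 3 of 10.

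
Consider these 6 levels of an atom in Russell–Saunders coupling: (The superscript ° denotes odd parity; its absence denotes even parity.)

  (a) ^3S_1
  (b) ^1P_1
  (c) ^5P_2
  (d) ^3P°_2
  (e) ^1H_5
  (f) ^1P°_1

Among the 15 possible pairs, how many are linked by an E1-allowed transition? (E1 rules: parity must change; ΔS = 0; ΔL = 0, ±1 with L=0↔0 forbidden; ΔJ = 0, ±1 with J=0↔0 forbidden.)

2

(a)–(b): forbidden (parity, ΔS).
(a)–(c): forbidden (parity, ΔS).
(a)–(d): allowed.
(a)–(e): forbidden (parity, ΔS, ΔL, ΔJ).
(a)–(f): forbidden (ΔS).
(b)–(c): forbidden (parity, ΔS).
(b)–(d): forbidden (ΔS).
(b)–(e): forbidden (parity, ΔL, ΔJ).
(b)–(f): allowed.
(c)–(d): forbidden (ΔS).
(c)–(e): forbidden (parity, ΔS, ΔL, ΔJ).
(c)–(f): forbidden (ΔS).
(d)–(e): forbidden (ΔS, ΔL, ΔJ).
(d)–(f): forbidden (parity, ΔS).
(e)–(f): forbidden (ΔL, ΔJ).
Allowed pairs: 2 of 15.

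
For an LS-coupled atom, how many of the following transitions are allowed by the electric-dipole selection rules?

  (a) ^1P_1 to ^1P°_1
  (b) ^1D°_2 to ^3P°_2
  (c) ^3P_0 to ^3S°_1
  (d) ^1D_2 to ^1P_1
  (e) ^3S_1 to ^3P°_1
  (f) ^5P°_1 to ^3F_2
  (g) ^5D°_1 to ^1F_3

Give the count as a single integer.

3

(a) allowed
(b) forbidden (parity, ΔS fail)
(c) allowed
(d) forbidden (parity fails)
(e) allowed
(f) forbidden (ΔS, ΔL fail)
(g) forbidden (ΔS, ΔJ fail)
Total allowed: 3 of 7.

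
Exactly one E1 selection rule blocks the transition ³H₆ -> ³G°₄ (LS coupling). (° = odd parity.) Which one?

Reading off the term symbols: S 1→1, L 5→4, J 6→4, parity even→odd.
Parity must change: even → odd — passes.
ΔS = 0: S: 1 → 1 — passes.
ΔL = 0, ±1 (not L=0↔0): L: 5 → 4, ΔL = -1 — passes.
ΔJ = 0, ±1 (not J=0↔0): J: 6 → 4, ΔJ = -2 — fails.

the ΔJ = 0, ±1 rule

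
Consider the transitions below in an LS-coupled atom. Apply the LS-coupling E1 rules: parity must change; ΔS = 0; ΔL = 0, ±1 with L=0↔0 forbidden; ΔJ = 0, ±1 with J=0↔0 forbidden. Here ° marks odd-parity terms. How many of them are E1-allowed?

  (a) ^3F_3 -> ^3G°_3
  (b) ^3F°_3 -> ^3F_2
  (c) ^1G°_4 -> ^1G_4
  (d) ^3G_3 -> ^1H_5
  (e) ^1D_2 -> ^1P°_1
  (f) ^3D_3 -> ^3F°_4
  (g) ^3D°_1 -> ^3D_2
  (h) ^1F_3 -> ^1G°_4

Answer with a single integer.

7

(a) allowed
(b) allowed
(c) allowed
(d) forbidden (parity, ΔS, ΔJ fail)
(e) allowed
(f) allowed
(g) allowed
(h) allowed
Total allowed: 7 of 8.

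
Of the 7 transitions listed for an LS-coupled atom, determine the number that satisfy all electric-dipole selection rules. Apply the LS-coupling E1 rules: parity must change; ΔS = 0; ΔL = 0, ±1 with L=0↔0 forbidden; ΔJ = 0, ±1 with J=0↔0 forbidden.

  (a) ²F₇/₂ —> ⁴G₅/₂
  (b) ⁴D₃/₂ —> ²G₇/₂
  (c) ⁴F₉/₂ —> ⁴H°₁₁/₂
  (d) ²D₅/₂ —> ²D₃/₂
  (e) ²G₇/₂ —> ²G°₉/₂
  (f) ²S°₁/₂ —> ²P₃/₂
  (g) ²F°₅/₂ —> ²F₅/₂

3

(a) forbidden (parity, ΔS fail)
(b) forbidden (parity, ΔS, ΔL, ΔJ fail)
(c) forbidden (ΔL fails)
(d) forbidden (parity fails)
(e) allowed
(f) allowed
(g) allowed
Total allowed: 3 of 7.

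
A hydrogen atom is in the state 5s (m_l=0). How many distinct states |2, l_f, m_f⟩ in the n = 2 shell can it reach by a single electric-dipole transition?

E1 requires Δl = ±1, so l_f ∈ {-1, 1}; with 0 ≤ l_f ≤ n_f−1 = 1, the allowed l_f values are {1}.
For l_f = 1: m_f ∈ {m_i−1, m_i, m_i+1} ∩ [−1, 1] = {-1, 0, 1} → 3 states.
Total: 3.

3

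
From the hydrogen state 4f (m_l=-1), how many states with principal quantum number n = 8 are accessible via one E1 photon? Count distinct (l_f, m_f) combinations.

6

E1 requires Δl = ±1, so l_f ∈ {2, 4}; with 0 ≤ l_f ≤ n_f−1 = 7, the allowed l_f values are {2, 4}.
For l_f = 2: m_f ∈ {m_i−1, m_i, m_i+1} ∩ [−2, 2] = {-2, -1, 0} → 3 states.
For l_f = 4: m_f ∈ {m_i−1, m_i, m_i+1} ∩ [−4, 4] = {-2, -1, 0} → 3 states.
Total: 6.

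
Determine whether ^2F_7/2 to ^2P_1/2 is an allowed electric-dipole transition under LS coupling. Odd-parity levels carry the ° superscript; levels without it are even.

Parity must change: even → even — violated.
ΔS = 0: S: 1/2 → 1/2 — satisfied.
ΔL = 0, ±1 (not L=0↔0): L: 3 → 1, ΔL = -2 — violated.
ΔJ = 0, ±1 (not J=0↔0): J: 7/2 → 1/2, ΔJ = -3 — violated.
Rule(s) violated: parity, ΔL, ΔJ.

forbidden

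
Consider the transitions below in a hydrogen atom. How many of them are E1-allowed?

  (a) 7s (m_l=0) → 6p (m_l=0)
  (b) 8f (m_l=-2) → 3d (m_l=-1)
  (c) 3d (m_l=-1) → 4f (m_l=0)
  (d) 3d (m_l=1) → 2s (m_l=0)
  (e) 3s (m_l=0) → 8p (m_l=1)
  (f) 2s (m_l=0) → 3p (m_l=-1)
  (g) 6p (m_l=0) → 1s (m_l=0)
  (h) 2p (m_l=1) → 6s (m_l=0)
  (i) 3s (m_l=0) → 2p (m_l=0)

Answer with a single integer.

(a) allowed
(b) allowed
(c) allowed
(d) forbidden — Δl = -2 (E1 requires Δl = ±1)
(e) allowed
(f) allowed
(g) allowed
(h) allowed
(i) allowed
Total allowed: 8 of 9.

8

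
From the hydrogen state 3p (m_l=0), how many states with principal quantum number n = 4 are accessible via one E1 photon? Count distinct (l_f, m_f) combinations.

4

E1 requires Δl = ±1, so l_f ∈ {0, 2}; with 0 ≤ l_f ≤ n_f−1 = 3, the allowed l_f values are {0, 2}.
For l_f = 0: m_f ∈ {m_i−1, m_i, m_i+1} ∩ [−0, 0] = {0} → 1 state.
For l_f = 2: m_f ∈ {m_i−1, m_i, m_i+1} ∩ [−2, 2] = {-1, 0, 1} → 3 states.
Total: 4.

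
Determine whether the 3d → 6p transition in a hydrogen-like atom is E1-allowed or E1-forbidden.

l: 2 → 1 (Δl = -1). Δl = ±1 ✓.
All E1 selection rules are satisfied.

allowed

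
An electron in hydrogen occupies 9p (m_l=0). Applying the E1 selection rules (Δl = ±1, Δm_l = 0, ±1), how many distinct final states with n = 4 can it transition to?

E1 requires Δl = ±1, so l_f ∈ {0, 2}; with 0 ≤ l_f ≤ n_f−1 = 3, the allowed l_f values are {0, 2}.
For l_f = 0: m_f ∈ {m_i−1, m_i, m_i+1} ∩ [−0, 0] = {0} → 1 state.
For l_f = 2: m_f ∈ {m_i−1, m_i, m_i+1} ∩ [−2, 2] = {-1, 0, 1} → 3 states.
Total: 4.

4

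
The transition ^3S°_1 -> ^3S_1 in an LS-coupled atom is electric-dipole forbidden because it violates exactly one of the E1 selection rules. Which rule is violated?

the L=0 ↔ L=0 exclusion

Initial level: S=1, L=0, J=1, parity odd. Final level: S=1, L=0, J=1, parity even.
ΔJ = 0, ±1 (not J=0↔0): J: 1 → 1, ΔJ = +0 — ✓.
ΔL = 0, ±1 (not L=0↔0): L: 0 → 0, ΔL = +0 — ✗.
ΔS = 0: S: 1 → 1 — ✓.
Parity must change: odd → even — ✓.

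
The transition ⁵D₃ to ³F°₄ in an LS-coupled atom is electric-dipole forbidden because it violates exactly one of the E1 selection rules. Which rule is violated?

the ΔS = 0 rule

Initial level: S=2, L=2, J=3, parity even. Final level: S=1, L=3, J=4, parity odd.
Parity must change: even → odd — passes.
ΔS = 0: S: 2 → 1 — fails.
ΔL = 0, ±1 (not L=0↔0): L: 2 → 3, ΔL = +1 — passes.
ΔJ = 0, ±1 (not J=0↔0): J: 3 → 4, ΔJ = +1 — passes.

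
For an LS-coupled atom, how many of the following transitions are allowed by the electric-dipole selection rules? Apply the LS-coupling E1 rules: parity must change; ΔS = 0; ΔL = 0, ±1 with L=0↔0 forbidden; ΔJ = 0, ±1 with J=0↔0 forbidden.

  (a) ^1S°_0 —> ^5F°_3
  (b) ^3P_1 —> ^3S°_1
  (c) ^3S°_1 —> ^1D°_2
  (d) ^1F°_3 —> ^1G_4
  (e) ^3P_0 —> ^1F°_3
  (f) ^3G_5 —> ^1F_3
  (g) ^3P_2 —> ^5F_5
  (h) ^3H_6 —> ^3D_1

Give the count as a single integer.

2

(a) forbidden (parity, ΔS, ΔL, ΔJ fail)
(b) allowed
(c) forbidden (parity, ΔS, ΔL fail)
(d) allowed
(e) forbidden (ΔS, ΔL, ΔJ fail)
(f) forbidden (parity, ΔS, ΔJ fail)
(g) forbidden (parity, ΔS, ΔL, ΔJ fail)
(h) forbidden (parity, ΔL, ΔJ fail)
Total allowed: 2 of 8.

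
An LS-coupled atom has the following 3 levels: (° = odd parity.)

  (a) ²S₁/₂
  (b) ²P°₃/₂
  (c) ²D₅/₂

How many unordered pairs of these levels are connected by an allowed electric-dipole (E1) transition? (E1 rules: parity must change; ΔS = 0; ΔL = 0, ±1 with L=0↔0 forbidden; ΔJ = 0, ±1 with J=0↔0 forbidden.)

(a)–(b): allowed.
(a)–(c): forbidden (parity, ΔL, ΔJ).
(b)–(c): allowed.
Allowed pairs: 2 of 3.

2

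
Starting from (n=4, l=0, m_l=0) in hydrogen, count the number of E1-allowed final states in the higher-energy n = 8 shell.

3

E1 requires Δl = ±1, so l_f ∈ {-1, 1}; with 0 ≤ l_f ≤ n_f−1 = 7, the allowed l_f values are {1}.
For l_f = 1: m_f ∈ {m_i−1, m_i, m_i+1} ∩ [−1, 1] = {-1, 0, 1} → 3 states.
Total: 3.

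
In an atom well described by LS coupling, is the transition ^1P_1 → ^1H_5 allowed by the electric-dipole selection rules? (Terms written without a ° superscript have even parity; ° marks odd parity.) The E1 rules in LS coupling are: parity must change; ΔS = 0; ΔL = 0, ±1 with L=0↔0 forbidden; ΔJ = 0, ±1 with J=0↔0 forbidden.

forbidden

Reading off the term symbols: S 0→0, L 1→5, J 1→5, parity even→even.
Parity must change: even → even — fails.
ΔS = 0: S: 0 → 0 — ok.
ΔL = 0, ±1 (not L=0↔0): L: 1 → 5, ΔL = +4 — fails.
ΔJ = 0, ±1 (not J=0↔0): J: 1 → 5, ΔJ = +4 — fails.
Rule(s) violated: parity, ΔL, ΔJ.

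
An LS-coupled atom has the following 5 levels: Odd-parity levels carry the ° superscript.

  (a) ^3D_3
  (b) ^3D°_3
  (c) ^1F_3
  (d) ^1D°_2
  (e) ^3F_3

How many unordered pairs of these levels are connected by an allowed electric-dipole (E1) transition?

3

(a)–(b): allowed.
(a)–(c): forbidden (parity, ΔS).
(a)–(d): forbidden (ΔS).
(a)–(e): forbidden (parity).
(b)–(c): forbidden (ΔS).
(b)–(d): forbidden (parity, ΔS).
(b)–(e): allowed.
(c)–(d): allowed.
(c)–(e): forbidden (parity, ΔS).
(d)–(e): forbidden (ΔS).
Allowed pairs: 3 of 10.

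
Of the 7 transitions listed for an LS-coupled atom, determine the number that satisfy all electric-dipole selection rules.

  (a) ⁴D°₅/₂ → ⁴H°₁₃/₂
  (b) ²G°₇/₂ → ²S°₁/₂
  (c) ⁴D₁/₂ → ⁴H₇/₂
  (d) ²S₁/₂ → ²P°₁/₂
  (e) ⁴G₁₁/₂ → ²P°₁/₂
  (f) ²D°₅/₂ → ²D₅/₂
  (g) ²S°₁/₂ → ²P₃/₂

(a) forbidden (parity, ΔL, ΔJ fail)
(b) forbidden (parity, ΔL, ΔJ fail)
(c) forbidden (parity, ΔL, ΔJ fail)
(d) allowed
(e) forbidden (ΔS, ΔL, ΔJ fail)
(f) allowed
(g) allowed
Total allowed: 3 of 7.

3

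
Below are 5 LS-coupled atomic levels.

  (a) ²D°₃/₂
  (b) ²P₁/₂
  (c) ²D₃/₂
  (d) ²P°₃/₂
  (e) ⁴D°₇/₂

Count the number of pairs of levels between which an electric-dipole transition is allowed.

4

(a)–(b): allowed.
(a)–(c): allowed.
(a)–(d): forbidden (parity).
(a)–(e): forbidden (parity, ΔS, ΔJ).
(b)–(c): forbidden (parity).
(b)–(d): allowed.
(b)–(e): forbidden (ΔS, ΔJ).
(c)–(d): allowed.
(c)–(e): forbidden (ΔS, ΔJ).
(d)–(e): forbidden (parity, ΔS, ΔJ).
Allowed pairs: 4 of 10.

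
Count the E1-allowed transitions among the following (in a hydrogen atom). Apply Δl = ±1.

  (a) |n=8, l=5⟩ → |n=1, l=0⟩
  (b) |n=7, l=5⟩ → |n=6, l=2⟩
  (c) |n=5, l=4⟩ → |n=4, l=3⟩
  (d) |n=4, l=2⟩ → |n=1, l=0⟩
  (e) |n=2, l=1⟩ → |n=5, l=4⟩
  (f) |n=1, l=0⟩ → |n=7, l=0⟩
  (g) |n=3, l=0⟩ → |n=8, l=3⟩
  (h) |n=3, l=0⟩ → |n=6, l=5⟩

1

(a) forbidden — Δl = -5 (E1 requires Δl = ±1)
(b) forbidden — Δl = -3 (E1 requires Δl = ±1)
(c) allowed
(d) forbidden — Δl = -2 (E1 requires Δl = ±1)
(e) forbidden — Δl = +3 (E1 requires Δl = ±1)
(f) forbidden — Δl = +0 (E1 requires Δl = ±1)
(g) forbidden — Δl = +3 (E1 requires Δl = ±1)
(h) forbidden — Δl = +5 (E1 requires Δl = ±1)
Total allowed: 1 of 8.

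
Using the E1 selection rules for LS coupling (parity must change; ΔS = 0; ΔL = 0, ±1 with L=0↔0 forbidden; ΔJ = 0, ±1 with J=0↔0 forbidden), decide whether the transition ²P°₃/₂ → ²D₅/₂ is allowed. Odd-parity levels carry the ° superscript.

ΔJ = 0, ±1 (not J=0↔0): J: 3/2 → 5/2, ΔJ = +1 — ✓.
ΔS = 0: S: 1/2 → 1/2 — ✓.
ΔL = 0, ±1 (not L=0↔0): L: 1 → 2, ΔL = +1 — ✓.
Parity must change: odd → even — ✓.
All four E1 rules are satisfied.

allowed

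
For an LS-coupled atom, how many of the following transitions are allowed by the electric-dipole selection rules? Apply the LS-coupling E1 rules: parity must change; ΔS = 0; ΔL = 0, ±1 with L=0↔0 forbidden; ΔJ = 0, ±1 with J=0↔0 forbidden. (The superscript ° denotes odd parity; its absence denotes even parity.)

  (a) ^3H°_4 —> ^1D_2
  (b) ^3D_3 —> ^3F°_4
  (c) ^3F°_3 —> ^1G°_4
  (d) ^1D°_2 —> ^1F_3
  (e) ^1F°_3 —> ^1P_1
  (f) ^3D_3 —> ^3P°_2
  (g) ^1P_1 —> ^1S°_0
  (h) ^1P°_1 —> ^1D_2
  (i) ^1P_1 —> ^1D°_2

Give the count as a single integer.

(a) forbidden (ΔS, ΔL, ΔJ fail)
(b) allowed
(c) forbidden (parity, ΔS fail)
(d) allowed
(e) forbidden (ΔL, ΔJ fail)
(f) allowed
(g) allowed
(h) allowed
(i) allowed
Total allowed: 6 of 9.

6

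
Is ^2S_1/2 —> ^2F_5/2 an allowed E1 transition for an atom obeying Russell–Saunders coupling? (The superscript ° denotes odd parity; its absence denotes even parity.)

forbidden

Reading off the term symbols: S 1/2→1/2, L 0→3, J 1/2→5/2, parity even→even.
ΔS = 0: S: 1/2 → 1/2 — passes.
ΔJ = 0, ±1 (not J=0↔0): J: 1/2 → 5/2, ΔJ = +2 — fails.
ΔL = 0, ±1 (not L=0↔0): L: 0 → 3, ΔL = +3 — fails.
Parity must change: even → even — fails.
Rule(s) violated: parity, ΔL, ΔJ.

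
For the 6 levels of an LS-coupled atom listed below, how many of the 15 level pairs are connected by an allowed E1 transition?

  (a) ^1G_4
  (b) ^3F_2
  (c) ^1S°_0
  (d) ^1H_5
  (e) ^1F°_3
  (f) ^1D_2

(a)–(b): forbidden (parity, ΔS, ΔJ).
(a)–(c): forbidden (ΔL, ΔJ).
(a)–(d): forbidden (parity).
(a)–(e): allowed.
(a)–(f): forbidden (parity, ΔL, ΔJ).
(b)–(c): forbidden (ΔS, ΔL, ΔJ).
(b)–(d): forbidden (parity, ΔS, ΔL, ΔJ).
(b)–(e): forbidden (ΔS).
(b)–(f): forbidden (parity, ΔS).
(c)–(d): forbidden (ΔL, ΔJ).
(c)–(e): forbidden (parity, ΔL, ΔJ).
(c)–(f): forbidden (ΔL, ΔJ).
(d)–(e): forbidden (ΔL, ΔJ).
(d)–(f): forbidden (parity, ΔL, ΔJ).
(e)–(f): allowed.
Allowed pairs: 2 of 15.

2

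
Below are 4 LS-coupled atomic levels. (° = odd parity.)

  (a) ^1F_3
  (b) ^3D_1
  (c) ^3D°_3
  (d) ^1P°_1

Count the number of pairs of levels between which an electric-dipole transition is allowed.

0

(a)–(b): forbidden (parity, ΔS, ΔJ).
(a)–(c): forbidden (ΔS).
(a)–(d): forbidden (ΔL, ΔJ).
(b)–(c): forbidden (ΔJ).
(b)–(d): forbidden (ΔS).
(c)–(d): forbidden (parity, ΔS, ΔJ).
Allowed pairs: 0 of 6.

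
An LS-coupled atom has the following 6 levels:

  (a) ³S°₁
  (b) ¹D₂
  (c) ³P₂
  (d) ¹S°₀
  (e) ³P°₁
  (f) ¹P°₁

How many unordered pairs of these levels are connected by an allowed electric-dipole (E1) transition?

(a)–(b): forbidden (ΔS, ΔL).
(a)–(c): allowed.
(a)–(d): forbidden (parity, ΔS, ΔL).
(a)–(e): forbidden (parity).
(a)–(f): forbidden (parity, ΔS).
(b)–(c): forbidden (parity, ΔS).
(b)–(d): forbidden (ΔL, ΔJ).
(b)–(e): forbidden (ΔS).
(b)–(f): allowed.
(c)–(d): forbidden (ΔS, ΔJ).
(c)–(e): allowed.
(c)–(f): forbidden (ΔS).
(d)–(e): forbidden (parity, ΔS).
(d)–(f): forbidden (parity).
(e)–(f): forbidden (parity, ΔS).
Allowed pairs: 3 of 15.

3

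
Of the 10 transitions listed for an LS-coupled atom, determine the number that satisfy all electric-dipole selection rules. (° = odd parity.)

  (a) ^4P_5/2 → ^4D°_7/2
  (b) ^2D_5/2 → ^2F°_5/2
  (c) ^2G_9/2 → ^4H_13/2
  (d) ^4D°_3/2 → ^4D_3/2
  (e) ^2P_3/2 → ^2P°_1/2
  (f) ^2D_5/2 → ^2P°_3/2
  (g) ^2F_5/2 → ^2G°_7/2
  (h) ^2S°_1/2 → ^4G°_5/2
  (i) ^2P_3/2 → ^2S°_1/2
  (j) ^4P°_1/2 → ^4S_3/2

8

(a) allowed
(b) allowed
(c) forbidden (parity, ΔS, ΔJ fail)
(d) allowed
(e) allowed
(f) allowed
(g) allowed
(h) forbidden (parity, ΔS, ΔL, ΔJ fail)
(i) allowed
(j) allowed
Total allowed: 8 of 10.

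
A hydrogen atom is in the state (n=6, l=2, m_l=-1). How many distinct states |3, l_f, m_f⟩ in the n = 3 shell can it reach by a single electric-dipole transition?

2

E1 requires Δl = ±1, so l_f ∈ {1, 3}; with 0 ≤ l_f ≤ n_f−1 = 2, the allowed l_f values are {1}.
For l_f = 1: m_f ∈ {m_i−1, m_i, m_i+1} ∩ [−1, 1] = {-1, 0} → 2 states.
Total: 2.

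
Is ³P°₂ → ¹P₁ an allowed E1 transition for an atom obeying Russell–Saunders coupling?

forbidden

Initial level: S=1, L=1, J=2, parity odd. Final level: S=0, L=1, J=1, parity even.
Parity must change: odd → even — passes.
ΔS = 0: S: 1 → 0 — fails.
ΔL = 0, ±1 (not L=0↔0): L: 1 → 1, ΔL = +0 — passes.
ΔJ = 0, ±1 (not J=0↔0): J: 2 → 1, ΔJ = -1 — passes.
Rule(s) violated: ΔS.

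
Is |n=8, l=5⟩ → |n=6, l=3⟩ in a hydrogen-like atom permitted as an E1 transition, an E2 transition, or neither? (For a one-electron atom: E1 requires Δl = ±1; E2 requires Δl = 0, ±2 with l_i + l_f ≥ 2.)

Δl = 3 − 5 = -2; l_i + l_f = 8.
E1 (Δl = ±1): not satisfied.
E2 (Δl = 0,±2, l_i+l_f ≥ 2): satisfied.

E2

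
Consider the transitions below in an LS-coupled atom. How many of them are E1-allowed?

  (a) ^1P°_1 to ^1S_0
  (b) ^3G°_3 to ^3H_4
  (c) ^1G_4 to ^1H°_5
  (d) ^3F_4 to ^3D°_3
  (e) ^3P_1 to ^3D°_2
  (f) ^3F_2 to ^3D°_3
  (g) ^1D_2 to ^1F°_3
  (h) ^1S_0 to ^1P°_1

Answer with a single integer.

8

(a) allowed
(b) allowed
(c) allowed
(d) allowed
(e) allowed
(f) allowed
(g) allowed
(h) allowed
Total allowed: 8 of 8.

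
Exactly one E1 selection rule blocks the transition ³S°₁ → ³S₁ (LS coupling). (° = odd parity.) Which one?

the L=0 ↔ L=0 exclusion

Parity must change: odd → even — ok.
ΔS = 0: S: 1 → 1 — ok.
ΔL = 0, ±1 (not L=0↔0): L: 0 → 0, ΔL = +0 — fails.
ΔJ = 0, ±1 (not J=0↔0): J: 1 → 1, ΔJ = +0 — ok.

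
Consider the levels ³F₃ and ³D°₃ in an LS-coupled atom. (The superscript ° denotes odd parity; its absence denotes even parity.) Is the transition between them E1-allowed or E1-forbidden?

Reading off the term symbols: S 1→1, L 3→2, J 3→3, parity even→odd.
Parity must change: even → odd — satisfied.
ΔS = 0: S: 1 → 1 — satisfied.
ΔL = 0, ±1 (not L=0↔0): L: 3 → 2, ΔL = -1 — satisfied.
ΔJ = 0, ±1 (not J=0↔0): J: 3 → 3, ΔJ = +0 — satisfied.
All four E1 rules are satisfied.

allowed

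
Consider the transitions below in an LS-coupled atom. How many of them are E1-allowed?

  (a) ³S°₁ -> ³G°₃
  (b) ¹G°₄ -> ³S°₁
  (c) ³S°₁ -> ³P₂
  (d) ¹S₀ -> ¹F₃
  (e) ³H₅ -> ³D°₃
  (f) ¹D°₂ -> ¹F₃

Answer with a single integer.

(a) forbidden (parity, ΔL, ΔJ fail)
(b) forbidden (parity, ΔS, ΔL, ΔJ fail)
(c) allowed
(d) forbidden (parity, ΔL, ΔJ fail)
(e) forbidden (ΔL, ΔJ fail)
(f) allowed
Total allowed: 2 of 6.

2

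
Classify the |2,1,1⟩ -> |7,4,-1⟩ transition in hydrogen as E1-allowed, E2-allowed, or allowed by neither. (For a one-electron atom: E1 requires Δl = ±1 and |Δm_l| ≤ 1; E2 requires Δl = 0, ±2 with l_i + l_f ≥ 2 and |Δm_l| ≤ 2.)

Δl = 4 − 1 = +3; l_i + l_f = 5.
Δm_l = -2.
E1 (Δl = ±1, |Δm_l| ≤ 1): not satisfied.
E2 (Δl = 0,±2, l_i+l_f ≥ 2, |Δm_l| ≤ 2): not satisfied.

neither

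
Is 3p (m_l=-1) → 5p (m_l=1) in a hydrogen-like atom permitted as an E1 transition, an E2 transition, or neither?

Δl = 1 − 1 = +0; l_i + l_f = 2.
Δm_l = +2.
E1 (Δl = ±1, |Δm_l| ≤ 1): not satisfied.
E2 (Δl = 0,±2, l_i+l_f ≥ 2, |Δm_l| ≤ 2): satisfied.

E2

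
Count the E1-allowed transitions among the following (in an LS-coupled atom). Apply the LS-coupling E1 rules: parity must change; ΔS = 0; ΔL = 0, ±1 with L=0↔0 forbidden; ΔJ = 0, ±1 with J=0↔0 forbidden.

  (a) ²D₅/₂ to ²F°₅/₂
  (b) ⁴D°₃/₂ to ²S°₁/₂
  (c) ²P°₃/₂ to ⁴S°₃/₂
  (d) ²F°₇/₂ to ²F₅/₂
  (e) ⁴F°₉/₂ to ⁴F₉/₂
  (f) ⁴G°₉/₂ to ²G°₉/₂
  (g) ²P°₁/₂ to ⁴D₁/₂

3

(a) allowed
(b) forbidden (parity, ΔS, ΔL fail)
(c) forbidden (parity, ΔS fail)
(d) allowed
(e) allowed
(f) forbidden (parity, ΔS fail)
(g) forbidden (ΔS fails)
Total allowed: 3 of 7.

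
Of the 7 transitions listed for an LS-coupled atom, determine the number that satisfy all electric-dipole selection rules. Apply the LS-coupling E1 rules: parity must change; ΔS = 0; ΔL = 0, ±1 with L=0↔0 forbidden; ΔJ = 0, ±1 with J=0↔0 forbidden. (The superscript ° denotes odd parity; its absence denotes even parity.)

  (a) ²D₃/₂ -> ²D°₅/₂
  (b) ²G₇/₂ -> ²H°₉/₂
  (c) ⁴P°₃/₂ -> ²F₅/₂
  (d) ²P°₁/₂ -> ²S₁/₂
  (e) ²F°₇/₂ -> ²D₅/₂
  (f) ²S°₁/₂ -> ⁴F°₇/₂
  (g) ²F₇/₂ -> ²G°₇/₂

5

(a) allowed
(b) allowed
(c) forbidden (ΔS, ΔL fail)
(d) allowed
(e) allowed
(f) forbidden (parity, ΔS, ΔL, ΔJ fail)
(g) allowed
Total allowed: 5 of 7.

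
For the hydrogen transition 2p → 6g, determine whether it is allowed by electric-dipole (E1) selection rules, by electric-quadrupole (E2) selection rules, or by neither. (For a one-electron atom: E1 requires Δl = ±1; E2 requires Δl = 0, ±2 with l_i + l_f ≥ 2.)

Δl = 4 − 1 = +3; l_i + l_f = 5.
E1 (Δl = ±1): not satisfied.
E2 (Δl = 0,±2, l_i+l_f ≥ 2): not satisfied.

neither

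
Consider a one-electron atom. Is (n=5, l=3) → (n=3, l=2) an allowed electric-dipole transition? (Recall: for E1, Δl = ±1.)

Δl = 2 − 3 = -1; the E1 rule Δl = ±1 is passes.
All E1 selection rules are satisfied.

allowed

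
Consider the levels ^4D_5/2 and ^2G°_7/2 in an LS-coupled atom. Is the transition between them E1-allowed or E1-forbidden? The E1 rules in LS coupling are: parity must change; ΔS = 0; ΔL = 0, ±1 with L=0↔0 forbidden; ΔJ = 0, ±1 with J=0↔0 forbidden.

Initial level: S=3/2, L=2, J=5/2, parity even. Final level: S=1/2, L=4, J=7/2, parity odd.
ΔL = 0, ±1 (not L=0↔0): L: 2 → 4, ΔL = +2 — fails.
Parity must change: even → odd — ok.
ΔS = 0: S: 3/2 → 1/2 — fails.
ΔJ = 0, ±1 (not J=0↔0): J: 5/2 → 7/2, ΔJ = +1 — ok.
Rule(s) violated: ΔS, ΔL.

forbidden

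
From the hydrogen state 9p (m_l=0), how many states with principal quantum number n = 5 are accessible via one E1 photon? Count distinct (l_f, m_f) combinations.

E1 requires Δl = ±1, so l_f ∈ {0, 2}; with 0 ≤ l_f ≤ n_f−1 = 4, the allowed l_f values are {0, 2}.
For l_f = 0: m_f ∈ {m_i−1, m_i, m_i+1} ∩ [−0, 0] = {0} → 1 state.
For l_f = 2: m_f ∈ {m_i−1, m_i, m_i+1} ∩ [−2, 2] = {-1, 0, 1} → 3 states.
Total: 4.

4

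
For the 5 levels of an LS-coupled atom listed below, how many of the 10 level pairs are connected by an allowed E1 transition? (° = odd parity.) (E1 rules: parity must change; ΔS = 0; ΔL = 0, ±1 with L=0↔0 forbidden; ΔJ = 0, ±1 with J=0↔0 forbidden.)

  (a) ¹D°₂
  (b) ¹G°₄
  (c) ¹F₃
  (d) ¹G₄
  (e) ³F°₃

3

(a)–(b): forbidden (parity, ΔL, ΔJ).
(a)–(c): allowed.
(a)–(d): forbidden (ΔL, ΔJ).
(a)–(e): forbidden (parity, ΔS).
(b)–(c): allowed.
(b)–(d): allowed.
(b)–(e): forbidden (parity, ΔS).
(c)–(d): forbidden (parity).
(c)–(e): forbidden (ΔS).
(d)–(e): forbidden (ΔS).
Allowed pairs: 3 of 10.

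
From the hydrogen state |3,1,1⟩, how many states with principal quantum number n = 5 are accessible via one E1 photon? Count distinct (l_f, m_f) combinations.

E1 requires Δl = ±1, so l_f ∈ {0, 2}; with 0 ≤ l_f ≤ n_f−1 = 4, the allowed l_f values are {0, 2}.
For l_f = 0: m_f ∈ {m_i−1, m_i, m_i+1} ∩ [−0, 0] = {0} → 1 state.
For l_f = 2: m_f ∈ {m_i−1, m_i, m_i+1} ∩ [−2, 2] = {0, 1, 2} → 3 states.
Total: 4.

4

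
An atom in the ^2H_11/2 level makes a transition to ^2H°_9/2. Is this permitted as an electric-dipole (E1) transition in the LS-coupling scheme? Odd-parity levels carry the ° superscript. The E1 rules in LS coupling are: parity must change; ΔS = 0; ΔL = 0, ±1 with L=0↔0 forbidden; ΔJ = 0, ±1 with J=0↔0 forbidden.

allowed

Reading off the term symbols: S 1/2→1/2, L 5→5, J 11/2→9/2, parity even→odd.
ΔS = 0: S: 1/2 → 1/2 — passes.
ΔJ = 0, ±1 (not J=0↔0): J: 11/2 → 9/2, ΔJ = -1 — passes.
Parity must change: even → odd — passes.
ΔL = 0, ±1 (not L=0↔0): L: 5 → 5, ΔL = +0 — passes.
All four E1 rules are satisfied.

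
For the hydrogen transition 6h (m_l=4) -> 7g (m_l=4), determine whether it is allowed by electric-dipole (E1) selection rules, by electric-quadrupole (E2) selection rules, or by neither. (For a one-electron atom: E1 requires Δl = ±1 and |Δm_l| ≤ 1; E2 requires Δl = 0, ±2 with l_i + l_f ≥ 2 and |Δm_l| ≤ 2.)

E1

Δl = 4 − 5 = -1; l_i + l_f = 9.
Δm_l = +0.
E1 (Δl = ±1, |Δm_l| ≤ 1): satisfied.
E2 (Δl = 0,±2, l_i+l_f ≥ 2, |Δm_l| ≤ 2): not satisfied.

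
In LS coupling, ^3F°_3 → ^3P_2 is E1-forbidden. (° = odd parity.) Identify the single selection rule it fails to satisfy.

ΔJ = 0, ±1 (not J=0↔0): J: 3 → 2, ΔJ = -1 — satisfied.
ΔS = 0: S: 1 → 1 — satisfied.
Parity must change: odd → even — satisfied.
ΔL = 0, ±1 (not L=0↔0): L: 3 → 1, ΔL = -2 — violated.

the ΔL = 0, ±1 rule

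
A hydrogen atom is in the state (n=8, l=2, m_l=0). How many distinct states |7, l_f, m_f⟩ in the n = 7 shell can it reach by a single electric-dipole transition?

6

E1 requires Δl = ±1, so l_f ∈ {1, 3}; with 0 ≤ l_f ≤ n_f−1 = 6, the allowed l_f values are {1, 3}.
For l_f = 1: m_f ∈ {m_i−1, m_i, m_i+1} ∩ [−1, 1] = {-1, 0, 1} → 3 states.
For l_f = 3: m_f ∈ {m_i−1, m_i, m_i+1} ∩ [−3, 3] = {-1, 0, 1} → 3 states.
Total: 6.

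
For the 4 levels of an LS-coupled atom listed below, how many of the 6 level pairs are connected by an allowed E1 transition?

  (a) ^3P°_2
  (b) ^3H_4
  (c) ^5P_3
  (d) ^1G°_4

0

(a)–(b): forbidden (ΔL, ΔJ).
(a)–(c): forbidden (ΔS).
(a)–(d): forbidden (parity, ΔS, ΔL, ΔJ).
(b)–(c): forbidden (parity, ΔS, ΔL).
(b)–(d): forbidden (ΔS).
(c)–(d): forbidden (ΔS, ΔL).
Allowed pairs: 0 of 6.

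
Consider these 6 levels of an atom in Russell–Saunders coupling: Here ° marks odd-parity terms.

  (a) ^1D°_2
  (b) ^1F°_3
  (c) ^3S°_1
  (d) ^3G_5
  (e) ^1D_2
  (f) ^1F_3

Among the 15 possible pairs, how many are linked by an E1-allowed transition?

(a)–(b): forbidden (parity).
(a)–(c): forbidden (parity, ΔS, ΔL).
(a)–(d): forbidden (ΔS, ΔL, ΔJ).
(a)–(e): allowed.
(a)–(f): allowed.
(b)–(c): forbidden (parity, ΔS, ΔL, ΔJ).
(b)–(d): forbidden (ΔS, ΔJ).
(b)–(e): allowed.
(b)–(f): allowed.
(c)–(d): forbidden (ΔL, ΔJ).
(c)–(e): forbidden (ΔS, ΔL).
(c)–(f): forbidden (ΔS, ΔL, ΔJ).
(d)–(e): forbidden (parity, ΔS, ΔL, ΔJ).
(d)–(f): forbidden (parity, ΔS, ΔJ).
(e)–(f): forbidden (parity).
Allowed pairs: 4 of 15.

4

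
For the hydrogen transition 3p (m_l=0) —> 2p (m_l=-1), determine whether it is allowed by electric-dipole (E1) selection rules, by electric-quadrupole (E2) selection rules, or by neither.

E2

Δl = 1 − 1 = +0; l_i + l_f = 2.
Δm_l = -1.
E1 (Δl = ±1, |Δm_l| ≤ 1): not satisfied.
E2 (Δl = 0,±2, l_i+l_f ≥ 2, |Δm_l| ≤ 2): satisfied.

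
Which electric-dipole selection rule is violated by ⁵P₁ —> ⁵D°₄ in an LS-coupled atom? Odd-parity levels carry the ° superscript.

Reading off the term symbols: S 2→2, L 1→2, J 1→4, parity even→odd.
ΔS = 0: S: 2 → 2 — satisfied.
ΔL = 0, ±1 (not L=0↔0): L: 1 → 2, ΔL = +1 — satisfied.
ΔJ = 0, ±1 (not J=0↔0): J: 1 → 4, ΔJ = +3 — violated.
Parity must change: even → odd — satisfied.

the ΔJ = 0, ±1 rule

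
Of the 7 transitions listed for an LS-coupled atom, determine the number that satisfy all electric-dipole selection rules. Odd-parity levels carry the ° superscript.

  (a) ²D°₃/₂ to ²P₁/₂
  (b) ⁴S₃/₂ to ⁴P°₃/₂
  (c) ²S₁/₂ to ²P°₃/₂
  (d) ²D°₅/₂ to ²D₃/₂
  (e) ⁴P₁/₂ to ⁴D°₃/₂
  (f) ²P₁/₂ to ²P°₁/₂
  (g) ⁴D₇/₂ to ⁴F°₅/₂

7

(a) allowed
(b) allowed
(c) allowed
(d) allowed
(e) allowed
(f) allowed
(g) allowed
Total allowed: 7 of 7.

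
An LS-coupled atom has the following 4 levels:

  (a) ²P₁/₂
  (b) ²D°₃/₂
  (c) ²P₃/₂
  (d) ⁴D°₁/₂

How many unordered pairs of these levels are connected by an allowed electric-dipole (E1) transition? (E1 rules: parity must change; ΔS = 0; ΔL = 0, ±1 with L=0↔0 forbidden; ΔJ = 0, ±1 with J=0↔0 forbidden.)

(a)–(b): allowed.
(a)–(c): forbidden (parity).
(a)–(d): forbidden (ΔS).
(b)–(c): allowed.
(b)–(d): forbidden (parity, ΔS).
(c)–(d): forbidden (ΔS).
Allowed pairs: 2 of 6.

2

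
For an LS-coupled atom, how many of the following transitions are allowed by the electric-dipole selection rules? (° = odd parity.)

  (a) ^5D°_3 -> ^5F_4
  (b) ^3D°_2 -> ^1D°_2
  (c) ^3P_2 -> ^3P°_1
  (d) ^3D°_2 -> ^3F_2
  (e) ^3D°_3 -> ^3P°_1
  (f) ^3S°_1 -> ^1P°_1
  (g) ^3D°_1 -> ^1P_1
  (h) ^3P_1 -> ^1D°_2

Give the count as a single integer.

3

(a) allowed
(b) forbidden (parity, ΔS fail)
(c) allowed
(d) allowed
(e) forbidden (parity, ΔJ fail)
(f) forbidden (parity, ΔS fail)
(g) forbidden (ΔS fails)
(h) forbidden (ΔS fails)
Total allowed: 3 of 8.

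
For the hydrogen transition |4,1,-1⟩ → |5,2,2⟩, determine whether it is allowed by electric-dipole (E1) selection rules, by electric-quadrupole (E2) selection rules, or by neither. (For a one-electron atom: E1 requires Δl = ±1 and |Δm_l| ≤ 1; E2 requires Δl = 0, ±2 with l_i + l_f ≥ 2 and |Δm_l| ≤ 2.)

Δl = 2 − 1 = +1; l_i + l_f = 3.
Δm_l = +3.
E1 (Δl = ±1, |Δm_l| ≤ 1): not satisfied.
E2 (Δl = 0,±2, l_i+l_f ≥ 2, |Δm_l| ≤ 2): not satisfied.

neither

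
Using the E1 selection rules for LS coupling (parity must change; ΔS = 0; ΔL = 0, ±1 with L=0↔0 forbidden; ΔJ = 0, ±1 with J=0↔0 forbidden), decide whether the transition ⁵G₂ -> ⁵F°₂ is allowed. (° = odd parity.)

allowed

Reading off the term symbols: S 2→2, L 4→3, J 2→2, parity even→odd.
Parity must change: even → odd — passes.
ΔS = 0: S: 2 → 2 — passes.
ΔL = 0, ±1 (not L=0↔0): L: 4 → 3, ΔL = -1 — passes.
ΔJ = 0, ±1 (not J=0↔0): J: 2 → 2, ΔJ = +0 — passes.
All four E1 rules are satisfied.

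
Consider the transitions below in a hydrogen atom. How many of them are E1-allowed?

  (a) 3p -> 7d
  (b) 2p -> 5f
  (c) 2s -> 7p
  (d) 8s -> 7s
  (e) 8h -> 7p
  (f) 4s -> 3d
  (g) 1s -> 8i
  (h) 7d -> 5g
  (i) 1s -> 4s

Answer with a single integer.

(a) allowed
(b) forbidden — Δl = +2 (E1 requires Δl = ±1)
(c) allowed
(d) forbidden — Δl = +0 (E1 requires Δl = ±1)
(e) forbidden — Δl = -4 (E1 requires Δl = ±1)
(f) forbidden — Δl = +2 (E1 requires Δl = ±1)
(g) forbidden — Δl = +6 (E1 requires Δl = ±1)
(h) forbidden — Δl = +2 (E1 requires Δl = ±1)
(i) forbidden — Δl = +0 (E1 requires Δl = ±1)
Total allowed: 2 of 9.

2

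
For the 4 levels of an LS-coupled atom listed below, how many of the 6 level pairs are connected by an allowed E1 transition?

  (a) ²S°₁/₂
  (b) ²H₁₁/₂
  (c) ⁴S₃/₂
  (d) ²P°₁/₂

0

(a)–(b): forbidden (ΔL, ΔJ).
(a)–(c): forbidden (ΔS, ΔL).
(a)–(d): forbidden (parity).
(b)–(c): forbidden (parity, ΔS, ΔL, ΔJ).
(b)–(d): forbidden (ΔL, ΔJ).
(c)–(d): forbidden (ΔS).
Allowed pairs: 0 of 6.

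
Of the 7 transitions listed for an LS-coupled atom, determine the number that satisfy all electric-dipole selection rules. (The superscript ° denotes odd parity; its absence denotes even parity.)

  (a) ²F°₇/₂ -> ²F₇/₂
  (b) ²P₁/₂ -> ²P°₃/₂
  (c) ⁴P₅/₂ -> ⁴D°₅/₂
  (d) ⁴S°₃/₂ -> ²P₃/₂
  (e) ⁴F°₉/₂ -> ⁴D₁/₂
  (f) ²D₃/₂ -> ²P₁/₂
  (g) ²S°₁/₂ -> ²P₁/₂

(a) allowed
(b) allowed
(c) allowed
(d) forbidden (ΔS fails)
(e) forbidden (ΔJ fails)
(f) forbidden (parity fails)
(g) allowed
Total allowed: 4 of 7.

4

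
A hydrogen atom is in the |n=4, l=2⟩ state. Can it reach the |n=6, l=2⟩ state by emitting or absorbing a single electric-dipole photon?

forbidden

l: 2 → 2 (Δl = +0). Δl = ±1 violated.
The transition is electric-dipole forbidden.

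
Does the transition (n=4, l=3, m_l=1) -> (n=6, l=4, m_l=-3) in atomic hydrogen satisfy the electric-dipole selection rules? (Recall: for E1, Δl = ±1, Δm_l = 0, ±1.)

Initial l = 3, final l = 4, so Δl = +1. E1 requires Δl = ±1: passes.
m_l: 1 → -3 (Δm_l = -4). |Δm_l| ≤ 1 fails.
The transition is electric-dipole forbidden.

forbidden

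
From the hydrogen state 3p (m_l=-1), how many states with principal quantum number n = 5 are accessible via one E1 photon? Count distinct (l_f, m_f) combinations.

4

E1 requires Δl = ±1, so l_f ∈ {0, 2}; with 0 ≤ l_f ≤ n_f−1 = 4, the allowed l_f values are {0, 2}.
For l_f = 0: m_f ∈ {m_i−1, m_i, m_i+1} ∩ [−0, 0] = {0} → 1 state.
For l_f = 2: m_f ∈ {m_i−1, m_i, m_i+1} ∩ [−2, 2] = {-2, -1, 0} → 3 states.
Total: 4.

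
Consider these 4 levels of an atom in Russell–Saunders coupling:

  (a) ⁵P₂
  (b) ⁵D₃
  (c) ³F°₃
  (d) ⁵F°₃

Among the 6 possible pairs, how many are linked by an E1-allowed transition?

1

(a)–(b): forbidden (parity).
(a)–(c): forbidden (ΔS, ΔL).
(a)–(d): forbidden (ΔL).
(b)–(c): forbidden (ΔS).
(b)–(d): allowed.
(c)–(d): forbidden (parity, ΔS).
Allowed pairs: 1 of 6.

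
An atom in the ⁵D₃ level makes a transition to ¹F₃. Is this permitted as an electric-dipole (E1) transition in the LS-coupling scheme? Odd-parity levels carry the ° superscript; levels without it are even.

Parity must change: even → even — fails.
ΔS = 0: S: 2 → 0 — fails.
ΔL = 0, ±1 (not L=0↔0): L: 2 → 3, ΔL = +1 — passes.
ΔJ = 0, ±1 (not J=0↔0): J: 3 → 3, ΔJ = +0 — passes.
Rule(s) violated: parity, ΔS.

forbidden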